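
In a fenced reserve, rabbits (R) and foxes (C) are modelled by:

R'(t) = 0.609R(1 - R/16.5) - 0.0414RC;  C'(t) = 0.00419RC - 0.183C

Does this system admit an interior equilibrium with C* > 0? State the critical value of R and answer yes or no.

Threshold R = 43.7; K < 43.7, so no, the predator goes extinct.

The predator equation gives dC/dt > 0 only when R > 0.183/0.00419 = 43.7.
Without the predator, R → K = 16.5. Since 16.5 < 43.7, the predator cannot invade.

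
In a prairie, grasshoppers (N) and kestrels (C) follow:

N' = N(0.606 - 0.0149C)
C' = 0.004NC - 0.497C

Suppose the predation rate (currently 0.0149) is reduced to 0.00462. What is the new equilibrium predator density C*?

At the interior fixed point, setting dN/dt = 0 with N > 0 fixes C* = (prey growth rate)/(NC coefficient) — independent of the other coefficients.
With the change, C* = 0.606/0.00462 = 131; it rises from 40.7.

C* ≈ 131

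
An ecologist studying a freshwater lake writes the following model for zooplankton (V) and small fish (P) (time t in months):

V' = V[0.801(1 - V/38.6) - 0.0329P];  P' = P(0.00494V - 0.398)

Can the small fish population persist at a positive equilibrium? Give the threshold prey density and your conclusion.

Threshold V = 80.6; K < 80.6, so no, the predator goes extinct.

The predator equation gives dP/dt > 0 only when V > 0.398/0.00494 = 80.6.
Without the predator, V → K = 38.6. Since 38.6 < 80.6, the predator cannot invade.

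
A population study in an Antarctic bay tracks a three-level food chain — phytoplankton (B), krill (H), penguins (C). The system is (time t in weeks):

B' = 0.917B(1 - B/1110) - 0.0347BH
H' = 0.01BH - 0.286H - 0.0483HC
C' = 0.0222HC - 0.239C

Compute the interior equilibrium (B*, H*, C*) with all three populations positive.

B* ≈ 658, H* ≈ 10.8, C* ≈ 130

From dC/dt = 0: 0.0222H* = 0.239, so H* = 10.8.
From dB/dt = 0: 0.917(1 - B*/1110) = 0.0347·10.8, giving B* = 1110·(1 - 0.407) = 658.
From dH/dt = 0: 0.01·658 - 0.286 = 0.0483C*, so C* = 6.29/0.0483 = 130.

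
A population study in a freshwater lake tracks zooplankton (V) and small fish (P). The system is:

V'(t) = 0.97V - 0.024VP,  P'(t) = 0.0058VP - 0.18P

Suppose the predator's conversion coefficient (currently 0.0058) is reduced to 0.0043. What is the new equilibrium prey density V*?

V* ≈ 41.9

At the interior fixed point, setting dP/dt = 0 with P > 0 fixes V* = (predator death rate)/(VP coefficient) — independent of the other coefficients.
With the change, V* = 0.18/0.0043 = 41.9; it rises from 31.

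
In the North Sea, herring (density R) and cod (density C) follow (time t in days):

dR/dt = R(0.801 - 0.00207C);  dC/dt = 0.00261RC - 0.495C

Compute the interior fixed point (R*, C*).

R* ≈ 190, C* ≈ 387

Set dC/dt = 0 with C > 0: 0.00261R - 0.495 = 0, so R* = 0.495/0.00261 = 190.
Set dR/dt = 0 with R > 0: 0.801 - 0.00207C = 0, so C* = 0.801/0.00207 = 387.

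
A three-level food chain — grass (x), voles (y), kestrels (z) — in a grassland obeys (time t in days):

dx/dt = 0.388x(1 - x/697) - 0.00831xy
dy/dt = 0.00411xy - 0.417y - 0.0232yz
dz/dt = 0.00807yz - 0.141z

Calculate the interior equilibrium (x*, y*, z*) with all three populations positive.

x* ≈ 436, y* ≈ 17.5, z* ≈ 59.3

From dz/dt = 0: 0.00807y* = 0.141, so y* = 17.5.
From dx/dt = 0: 0.388(1 - x*/697) = 0.00831·17.5, giving x* = 697·(1 - 0.374) = 436.
From dy/dt = 0: 0.00411·436 - 0.417 = 0.0232z*, so z* = 1.38/0.0232 = 59.3.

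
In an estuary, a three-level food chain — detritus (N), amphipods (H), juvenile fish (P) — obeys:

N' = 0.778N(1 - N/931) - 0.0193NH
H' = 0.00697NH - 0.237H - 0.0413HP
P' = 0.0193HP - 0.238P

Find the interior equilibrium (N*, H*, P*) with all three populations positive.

From dP/dt = 0: 0.0193H* = 0.238, so H* = 12.3.
From dN/dt = 0: 0.778(1 - N*/931) = 0.0193·12.3, giving N* = 931·(1 - 0.306) = 646.
From dH/dt = 0: 0.00697·646 - 0.237 = 0.0413P*, so P* = 4.27/0.0413 = 103.

N* ≈ 646, H* ≈ 12.3, P* ≈ 103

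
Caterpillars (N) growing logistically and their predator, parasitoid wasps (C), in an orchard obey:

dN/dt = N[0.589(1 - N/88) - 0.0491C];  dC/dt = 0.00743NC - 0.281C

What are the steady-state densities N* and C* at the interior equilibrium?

N* ≈ 37.8, C* ≈ 6.84

From dC/dt = 0 with C > 0: 0.00743N* = 0.281, so N* = 37.8.
Substitute into dN/dt = 0: 0.589(1 - 37.8/88) = 0.0491C*.
The bracket is 0.57, giving C* = 0.336/0.0491 = 6.84.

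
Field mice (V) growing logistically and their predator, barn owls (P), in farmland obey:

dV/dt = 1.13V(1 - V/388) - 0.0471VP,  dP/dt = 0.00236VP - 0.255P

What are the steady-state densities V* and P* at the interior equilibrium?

V* ≈ 108, P* ≈ 17.3

From dP/dt = 0 with P > 0: 0.00236V* = 0.255, so V* = 108.
Substitute into dV/dt = 0: 1.13(1 - 108/388) = 0.0471P*.
The bracket is 0.722, giving P* = 0.815/0.0471 = 17.3.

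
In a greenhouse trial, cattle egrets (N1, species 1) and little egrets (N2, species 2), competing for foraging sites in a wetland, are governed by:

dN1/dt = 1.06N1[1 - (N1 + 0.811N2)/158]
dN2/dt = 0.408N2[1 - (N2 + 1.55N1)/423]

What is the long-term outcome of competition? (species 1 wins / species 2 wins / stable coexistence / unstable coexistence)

Compare the nullcline intercepts: K1/α12 = 158/0.811 = 195 < K2 = 423; K2/α21 = 423/1.55 = 273 > K1 = 158.
Since the inequalities point opposite ways, species 2 can invade but species 1 cannot.

species 2 excludes species 1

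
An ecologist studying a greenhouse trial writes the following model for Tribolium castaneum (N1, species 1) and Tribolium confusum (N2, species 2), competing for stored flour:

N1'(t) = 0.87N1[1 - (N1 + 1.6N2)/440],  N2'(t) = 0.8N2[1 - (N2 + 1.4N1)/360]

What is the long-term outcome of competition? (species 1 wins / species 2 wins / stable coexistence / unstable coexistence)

unstable coexistence (outcome depends on initial conditions)

Compare the nullcline intercepts: K1/α12 = 440/1.6 = 275 < K2 = 360; K2/α21 = 360/1.4 = 257 < K1 = 440.
Since both are reversed, neither can invade when rare; the interior point is a saddle.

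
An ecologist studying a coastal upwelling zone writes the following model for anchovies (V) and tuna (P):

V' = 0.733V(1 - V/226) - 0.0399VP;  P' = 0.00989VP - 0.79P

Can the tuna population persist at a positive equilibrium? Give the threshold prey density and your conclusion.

Threshold V = 79.9; K > 79.9, so yes, the predator persists.

The predator equation gives dP/dt > 0 only when V > 0.79/0.00989 = 79.9.
Without the predator, V → K = 226. Since 226 > 79.9, the predator can invade and persist.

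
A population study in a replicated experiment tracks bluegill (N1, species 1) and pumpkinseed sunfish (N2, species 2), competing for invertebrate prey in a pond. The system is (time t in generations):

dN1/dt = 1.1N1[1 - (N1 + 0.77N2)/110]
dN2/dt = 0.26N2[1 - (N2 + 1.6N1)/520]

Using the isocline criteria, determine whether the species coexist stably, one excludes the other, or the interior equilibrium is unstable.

species 2 excludes species 1

Compare the nullcline intercepts: K1/α12 = 110/0.77 = 143 < K2 = 520; K2/α21 = 520/1.6 = 325 > K1 = 110.
Since the inequalities point opposite ways, species 2 can invade but species 1 cannot.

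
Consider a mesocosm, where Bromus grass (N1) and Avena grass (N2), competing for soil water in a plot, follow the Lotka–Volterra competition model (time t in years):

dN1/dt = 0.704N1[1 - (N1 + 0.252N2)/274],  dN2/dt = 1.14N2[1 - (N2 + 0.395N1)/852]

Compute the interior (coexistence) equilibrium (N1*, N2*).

Setting both brackets to zero gives the nullclines N1 + 0.252N2 = 274 and 0.395N1 + N2 = 852.
Substituting N2 = 852 - 0.395N1 into the first: N1(1 - 0.252·0.395) = 274 - 0.252·852.
So N1* = 59.3/0.9 = 65.9, and then N2* = 852 - 0.395·65.9 = 826.

N1* ≈ 65.9, N2* ≈ 826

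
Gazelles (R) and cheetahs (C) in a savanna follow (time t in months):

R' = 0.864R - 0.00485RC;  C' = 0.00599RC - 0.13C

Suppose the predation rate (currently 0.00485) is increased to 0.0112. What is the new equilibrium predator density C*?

C* ≈ 77.1

At the interior fixed point, setting dR/dt = 0 with R > 0 fixes C* = (prey growth rate)/(RC coefficient) — independent of the other coefficients.
With the change, C* = 0.864/0.0112 = 77.1; it falls from 178.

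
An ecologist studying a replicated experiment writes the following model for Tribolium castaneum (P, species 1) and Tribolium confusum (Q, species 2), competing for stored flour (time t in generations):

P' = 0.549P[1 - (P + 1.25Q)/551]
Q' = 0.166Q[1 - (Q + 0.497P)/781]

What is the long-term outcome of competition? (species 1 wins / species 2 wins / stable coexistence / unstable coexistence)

species 2 excludes species 1

Compare the nullcline intercepts: K1/α12 = 551/1.25 = 441 < K2 = 781; K2/α21 = 781/0.497 = 1570 > K1 = 551.
Since the inequalities point opposite ways, species 2 can invade but species 1 cannot.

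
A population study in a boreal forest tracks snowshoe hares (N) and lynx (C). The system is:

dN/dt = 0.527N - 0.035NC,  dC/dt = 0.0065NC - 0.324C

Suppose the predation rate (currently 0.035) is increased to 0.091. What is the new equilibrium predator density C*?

At the interior fixed point, setting dN/dt = 0 with N > 0 fixes C* = (prey growth rate)/(NC coefficient) — independent of the other coefficients.
With the change, C* = 0.527/0.091 = 5.79; it falls from 15.1.

C* ≈ 5.79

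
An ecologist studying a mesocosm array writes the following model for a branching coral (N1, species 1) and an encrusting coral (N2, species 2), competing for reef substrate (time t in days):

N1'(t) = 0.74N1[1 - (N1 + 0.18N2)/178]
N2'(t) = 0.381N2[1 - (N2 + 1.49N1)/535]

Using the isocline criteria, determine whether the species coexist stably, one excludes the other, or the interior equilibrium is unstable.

Compare the nullcline intercepts: K1/α12 = 178/0.18 = 989 > K2 = 535; K2/α21 = 535/1.49 = 359 > K1 = 178.
Since both inequalities hold, each species can invade when rare, so the interior equilibrium is stable.

stable coexistence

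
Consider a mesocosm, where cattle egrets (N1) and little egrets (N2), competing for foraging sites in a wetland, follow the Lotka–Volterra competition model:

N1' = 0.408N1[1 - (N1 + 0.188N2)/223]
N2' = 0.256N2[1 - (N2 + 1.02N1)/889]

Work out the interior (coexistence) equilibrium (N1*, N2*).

N1* ≈ 69.1, N2* ≈ 818

Setting both brackets to zero gives the nullclines N1 + 0.188N2 = 223 and 1.02N1 + N2 = 889.
Substituting N2 = 889 - 1.02N1 into the first: N1(1 - 0.188·1.02) = 223 - 0.188·889.
So N1* = 55.9/0.808 = 69.1, and then N2* = 889 - 1.02·69.1 = 818.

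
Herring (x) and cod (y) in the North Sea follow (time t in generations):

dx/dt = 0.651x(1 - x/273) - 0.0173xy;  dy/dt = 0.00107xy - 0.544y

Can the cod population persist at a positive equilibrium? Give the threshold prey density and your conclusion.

Threshold x = 508; K < 508, so no, the predator goes extinct.

The predator equation gives dy/dt > 0 only when x > 0.544/0.00107 = 508.
Without the predator, x → K = 273. Since 273 < 508, the predator cannot invade.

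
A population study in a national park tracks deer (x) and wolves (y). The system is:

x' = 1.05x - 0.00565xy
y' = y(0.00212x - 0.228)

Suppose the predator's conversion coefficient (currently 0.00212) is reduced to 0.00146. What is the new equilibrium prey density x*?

x* ≈ 156

At the interior fixed point, setting dy/dt = 0 with y > 0 fixes x* = (predator death rate)/(xy coefficient) — independent of the other coefficients.
With the change, x* = 0.228/0.00146 = 156; it rises from 108.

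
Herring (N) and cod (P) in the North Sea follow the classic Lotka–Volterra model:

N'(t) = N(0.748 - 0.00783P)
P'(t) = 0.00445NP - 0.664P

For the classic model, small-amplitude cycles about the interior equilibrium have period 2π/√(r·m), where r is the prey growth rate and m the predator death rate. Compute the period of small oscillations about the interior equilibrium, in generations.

T ≈ 8.92 generations

Here r = 0.748 and m = 0.664, so r·m = 0.497.
ω = √0.497 = 0.705 per generation, hence T = 2π/ω ≈ 8.92 generations.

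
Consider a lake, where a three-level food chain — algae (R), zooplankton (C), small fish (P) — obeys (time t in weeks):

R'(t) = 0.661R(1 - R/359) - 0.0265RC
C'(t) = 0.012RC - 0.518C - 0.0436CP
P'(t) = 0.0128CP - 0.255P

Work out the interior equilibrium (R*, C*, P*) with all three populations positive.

R* ≈ 72.3, C* ≈ 19.9, P* ≈ 8.01

From dP/dt = 0: 0.0128C* = 0.255, so C* = 19.9.
From dR/dt = 0: 0.661(1 - R*/359) = 0.0265·19.9, giving R* = 359·(1 - 0.799) = 72.3.
From dC/dt = 0: 0.012·72.3 - 0.518 = 0.0436P*, so P* = 0.349/0.0436 = 8.01.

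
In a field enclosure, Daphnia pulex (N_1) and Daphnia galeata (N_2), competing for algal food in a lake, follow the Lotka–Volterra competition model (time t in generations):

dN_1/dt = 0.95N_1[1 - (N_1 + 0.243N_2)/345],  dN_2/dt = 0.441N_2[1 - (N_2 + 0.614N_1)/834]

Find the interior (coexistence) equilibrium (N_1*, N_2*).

N_1* ≈ 167, N_2* ≈ 731

Setting both brackets to zero gives the nullclines N_1 + 0.243N_2 = 345 and 0.614N_1 + N_2 = 834.
Substituting N_2 = 834 - 0.614N_1 into the first: N_1(1 - 0.243·0.614) = 345 - 0.243·834.
So N_1* = 142/0.851 = 167, and then N_2* = 834 - 0.614·167 = 731.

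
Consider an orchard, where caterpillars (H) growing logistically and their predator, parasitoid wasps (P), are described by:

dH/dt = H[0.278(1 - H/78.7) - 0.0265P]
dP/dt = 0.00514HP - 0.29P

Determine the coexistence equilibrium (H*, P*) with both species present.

From dP/dt = 0 with P > 0: 0.00514H* = 0.29, so H* = 56.4.
Substitute into dH/dt = 0: 0.278(1 - 56.4/78.7) = 0.0265P*.
The bracket is 0.283, giving P* = 0.0787/0.0265 = 2.97.

H* ≈ 56.4, P* ≈ 2.97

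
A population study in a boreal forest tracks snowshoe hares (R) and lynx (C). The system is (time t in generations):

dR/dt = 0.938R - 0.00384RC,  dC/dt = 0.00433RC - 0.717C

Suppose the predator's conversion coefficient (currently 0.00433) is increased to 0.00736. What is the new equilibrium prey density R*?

R* ≈ 97.4

At the interior fixed point, setting dC/dt = 0 with C > 0 fixes R* = (predator death rate)/(RC coefficient) — independent of the other coefficients.
With the change, R* = 0.717/0.00736 = 97.4; it falls from 166.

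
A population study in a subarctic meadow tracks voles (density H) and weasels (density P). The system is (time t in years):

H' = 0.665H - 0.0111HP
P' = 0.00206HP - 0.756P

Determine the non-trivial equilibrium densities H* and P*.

Set dP/dt = 0 with P > 0: 0.00206H - 0.756 = 0, so H* = 0.756/0.00206 = 367.
Set dH/dt = 0 with H > 0: 0.665 - 0.0111P = 0, so P* = 0.665/0.0111 = 59.9.

H* ≈ 367, P* ≈ 59.9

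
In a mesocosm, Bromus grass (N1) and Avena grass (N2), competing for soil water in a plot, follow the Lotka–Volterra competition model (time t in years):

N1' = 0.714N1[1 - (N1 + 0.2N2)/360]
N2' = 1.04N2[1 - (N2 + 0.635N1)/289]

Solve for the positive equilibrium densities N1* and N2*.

N1* ≈ 346, N2* ≈ 69.2

Setting both brackets to zero gives the nullclines N1 + 0.2N2 = 360 and 0.635N1 + N2 = 289.
Substituting N2 = 289 - 0.635N1 into the first: N1(1 - 0.2·0.635) = 360 - 0.2·289.
So N1* = 302/0.873 = 346, and then N2* = 289 - 0.635·346 = 69.2.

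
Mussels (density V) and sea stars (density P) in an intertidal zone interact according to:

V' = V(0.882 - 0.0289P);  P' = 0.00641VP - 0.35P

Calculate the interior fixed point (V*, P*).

Set dP/dt = 0 with P > 0: 0.00641V - 0.35 = 0, so V* = 0.35/0.00641 = 54.6.
Set dV/dt = 0 with V > 0: 0.882 - 0.0289P = 0, so P* = 0.882/0.0289 = 30.5.

V* ≈ 54.6, P* ≈ 30.5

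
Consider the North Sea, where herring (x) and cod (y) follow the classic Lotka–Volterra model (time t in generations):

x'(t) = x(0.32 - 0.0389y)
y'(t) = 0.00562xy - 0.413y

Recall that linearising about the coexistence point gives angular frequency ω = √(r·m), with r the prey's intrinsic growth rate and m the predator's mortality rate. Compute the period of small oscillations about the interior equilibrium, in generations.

T ≈ 17.3 generations

Here r = 0.32 and m = 0.413, so r·m = 0.132.
ω = √0.132 = 0.364 per generation, hence T = 2π/ω ≈ 17.3 generations.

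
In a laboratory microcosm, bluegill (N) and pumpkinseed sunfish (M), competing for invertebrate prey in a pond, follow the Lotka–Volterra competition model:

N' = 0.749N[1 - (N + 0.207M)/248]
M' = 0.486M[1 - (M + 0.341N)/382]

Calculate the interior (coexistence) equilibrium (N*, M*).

N* ≈ 182, M* ≈ 320

Setting both brackets to zero gives the nullclines N + 0.207M = 248 and 0.341N + M = 382.
Substituting M = 382 - 0.341N into the first: N(1 - 0.207·0.341) = 248 - 0.207·382.
So N* = 169/0.929 = 182, and then M* = 382 - 0.341·182 = 320.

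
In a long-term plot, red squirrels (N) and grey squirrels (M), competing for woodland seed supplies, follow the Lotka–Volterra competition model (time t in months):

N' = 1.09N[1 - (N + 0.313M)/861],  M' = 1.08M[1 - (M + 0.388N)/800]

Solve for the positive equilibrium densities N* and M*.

Setting both brackets to zero gives the nullclines N + 0.313M = 861 and 0.388N + M = 800.
Substituting M = 800 - 0.388N into the first: N(1 - 0.313·0.388) = 861 - 0.313·800.
So N* = 611/0.879 = 695, and then M* = 800 - 0.388·695 = 530.

N* ≈ 695, M* ≈ 530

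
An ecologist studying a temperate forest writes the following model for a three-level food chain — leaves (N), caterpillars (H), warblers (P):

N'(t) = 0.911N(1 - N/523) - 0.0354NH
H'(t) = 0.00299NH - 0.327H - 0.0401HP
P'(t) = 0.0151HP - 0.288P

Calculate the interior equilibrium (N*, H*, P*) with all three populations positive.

From dP/dt = 0: 0.0151H* = 0.288, so H* = 19.1.
From dN/dt = 0: 0.911(1 - N*/523) = 0.0354·19.1, giving N* = 523·(1 - 0.741) = 135.
From dH/dt = 0: 0.00299·135 - 0.327 = 0.0401P*, so P* = 0.0778/0.0401 = 1.94.

N* ≈ 135, H* ≈ 19.1, P* ≈ 1.94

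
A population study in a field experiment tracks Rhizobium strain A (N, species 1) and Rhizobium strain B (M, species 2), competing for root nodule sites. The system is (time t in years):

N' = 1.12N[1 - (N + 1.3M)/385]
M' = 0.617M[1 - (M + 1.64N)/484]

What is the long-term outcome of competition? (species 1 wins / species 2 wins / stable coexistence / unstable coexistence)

unstable coexistence (outcome depends on initial conditions)

Compare the nullcline intercepts: K1/α12 = 385/1.3 = 296 < K2 = 484; K2/α21 = 484/1.64 = 295 < K1 = 385.
Since both are reversed, neither can invade when rare; the interior point is a saddle.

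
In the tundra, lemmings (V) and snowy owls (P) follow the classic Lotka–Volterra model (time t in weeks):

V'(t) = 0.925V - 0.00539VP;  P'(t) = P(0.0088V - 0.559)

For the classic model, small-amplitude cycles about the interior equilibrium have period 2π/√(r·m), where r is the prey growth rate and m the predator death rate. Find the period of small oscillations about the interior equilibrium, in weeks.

T ≈ 8.74 weeks

Here r = 0.925 and m = 0.559, so r·m = 0.517.
ω = √0.517 = 0.719 per week, hence T = 2π/ω ≈ 8.74 weeks.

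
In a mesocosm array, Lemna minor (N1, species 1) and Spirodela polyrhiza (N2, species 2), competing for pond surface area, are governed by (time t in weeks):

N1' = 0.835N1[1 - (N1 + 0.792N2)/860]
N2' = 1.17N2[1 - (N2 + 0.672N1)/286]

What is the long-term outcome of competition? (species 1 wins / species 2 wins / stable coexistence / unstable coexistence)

Compare the nullcline intercepts: K1/α12 = 860/0.792 = 1090 > K2 = 286; K2/α21 = 286/0.672 = 426 < K1 = 860.
Since the inequalities point opposite ways, species 1 can invade but species 2 cannot.

species 1 excludes species 2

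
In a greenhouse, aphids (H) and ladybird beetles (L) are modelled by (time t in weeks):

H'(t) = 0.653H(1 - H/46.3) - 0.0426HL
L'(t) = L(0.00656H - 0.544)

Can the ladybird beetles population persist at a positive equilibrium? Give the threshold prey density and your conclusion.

Threshold H = 82.9; K < 82.9, so no, the predator goes extinct.

The predator equation gives dL/dt > 0 only when H > 0.544/0.00656 = 82.9.
Without the predator, H → K = 46.3. Since 46.3 < 82.9, the predator cannot invade.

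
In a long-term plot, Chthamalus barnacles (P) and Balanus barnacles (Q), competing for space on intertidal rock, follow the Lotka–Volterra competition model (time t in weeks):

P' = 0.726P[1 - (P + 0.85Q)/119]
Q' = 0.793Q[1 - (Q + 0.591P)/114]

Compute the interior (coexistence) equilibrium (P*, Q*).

P* ≈ 44.4, Q* ≈ 87.8

Setting both brackets to zero gives the nullclines P + 0.85Q = 119 and 0.591P + Q = 114.
Substituting Q = 114 - 0.591P into the first: P(1 - 0.85·0.591) = 119 - 0.85·114.
So P* = 22.1/0.498 = 44.4, and then Q* = 114 - 0.591·44.4 = 87.8.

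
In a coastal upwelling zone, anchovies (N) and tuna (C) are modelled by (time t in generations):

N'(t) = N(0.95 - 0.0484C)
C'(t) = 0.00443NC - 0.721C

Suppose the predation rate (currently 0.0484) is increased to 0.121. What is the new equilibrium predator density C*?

C* ≈ 7.85

At the interior fixed point, setting dN/dt = 0 with N > 0 fixes C* = (prey growth rate)/(NC coefficient) — independent of the other coefficients.
With the change, C* = 0.95/0.121 = 7.85; it falls from 19.6.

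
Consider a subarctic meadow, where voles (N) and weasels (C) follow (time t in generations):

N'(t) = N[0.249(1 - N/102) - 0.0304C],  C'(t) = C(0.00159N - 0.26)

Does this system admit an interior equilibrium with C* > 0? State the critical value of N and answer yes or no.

Threshold N = 164; K < 164, so no, the predator goes extinct.

The predator equation gives dC/dt > 0 only when N > 0.26/0.00159 = 164.
Without the predator, N → K = 102. Since 102 < 164, the predator cannot invade.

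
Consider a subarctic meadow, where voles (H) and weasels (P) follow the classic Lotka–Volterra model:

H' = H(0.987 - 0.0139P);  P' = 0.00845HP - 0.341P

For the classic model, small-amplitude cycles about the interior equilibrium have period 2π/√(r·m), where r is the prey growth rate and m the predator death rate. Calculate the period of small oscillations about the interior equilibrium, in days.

T ≈ 10.8 days

Here r = 0.987 and m = 0.341, so r·m = 0.337.
ω = √0.337 = 0.58 per day, hence T = 2π/ω ≈ 10.8 days.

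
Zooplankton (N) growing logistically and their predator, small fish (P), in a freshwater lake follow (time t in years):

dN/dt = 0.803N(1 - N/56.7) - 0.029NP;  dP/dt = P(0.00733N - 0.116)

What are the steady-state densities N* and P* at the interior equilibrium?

From dP/dt = 0 with P > 0: 0.00733N* = 0.116, so N* = 15.8.
Substitute into dN/dt = 0: 0.803(1 - 15.8/56.7) = 0.029P*.
The bracket is 0.721, giving P* = 0.579/0.029 = 20.

N* ≈ 15.8, P* ≈ 20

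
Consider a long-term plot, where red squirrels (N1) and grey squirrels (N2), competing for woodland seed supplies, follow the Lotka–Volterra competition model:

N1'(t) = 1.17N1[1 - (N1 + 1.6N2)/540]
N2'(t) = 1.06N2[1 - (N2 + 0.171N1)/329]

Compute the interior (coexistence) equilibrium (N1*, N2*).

Setting both brackets to zero gives the nullclines N1 + 1.6N2 = 540 and 0.171N1 + N2 = 329.
Substituting N2 = 329 - 0.171N1 into the first: N1(1 - 1.6·0.171) = 540 - 1.6·329.
So N1* = 13.6/0.726 = 18.7, and then N2* = 329 - 0.171·18.7 = 326.

N1* ≈ 18.7, N2* ≈ 326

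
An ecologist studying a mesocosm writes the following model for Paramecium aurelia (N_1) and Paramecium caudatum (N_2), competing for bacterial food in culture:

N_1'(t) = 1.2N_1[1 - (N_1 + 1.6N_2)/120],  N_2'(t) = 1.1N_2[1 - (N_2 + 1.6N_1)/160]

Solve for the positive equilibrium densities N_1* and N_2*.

Setting both brackets to zero gives the nullclines N_1 + 1.6N_2 = 120 and 1.6N_1 + N_2 = 160.
Substituting N_2 = 160 - 1.6N_1 into the first: N_1(1 - 1.6·1.6) = 120 - 1.6·160.
So N_1* = -136/-1.56 = 87.2, and then N_2* = 160 - 1.6·87.2 = 20.5.

N_1* ≈ 87.2, N_2* ≈ 20.5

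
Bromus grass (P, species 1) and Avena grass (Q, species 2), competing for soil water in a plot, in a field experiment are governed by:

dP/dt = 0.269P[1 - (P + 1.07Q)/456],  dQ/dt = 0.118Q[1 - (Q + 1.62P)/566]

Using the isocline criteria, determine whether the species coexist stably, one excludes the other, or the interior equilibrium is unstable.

Compare the nullcline intercepts: K1/α12 = 456/1.07 = 426 < K2 = 566; K2/α21 = 566/1.62 = 349 < K1 = 456.
Since both are reversed, neither can invade when rare; the interior point is a saddle.

unstable coexistence (outcome depends on initial conditions)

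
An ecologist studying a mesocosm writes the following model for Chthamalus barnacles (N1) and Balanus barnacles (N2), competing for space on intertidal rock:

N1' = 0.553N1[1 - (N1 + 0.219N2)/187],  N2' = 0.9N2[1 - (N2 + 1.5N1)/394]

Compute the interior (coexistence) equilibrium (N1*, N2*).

N1* ≈ 150, N2* ≈ 169

Setting both brackets to zero gives the nullclines N1 + 0.219N2 = 187 and 1.5N1 + N2 = 394.
Substituting N2 = 394 - 1.5N1 into the first: N1(1 - 0.219·1.5) = 187 - 0.219·394.
So N1* = 101/0.671 = 150, and then N2* = 394 - 1.5·150 = 169.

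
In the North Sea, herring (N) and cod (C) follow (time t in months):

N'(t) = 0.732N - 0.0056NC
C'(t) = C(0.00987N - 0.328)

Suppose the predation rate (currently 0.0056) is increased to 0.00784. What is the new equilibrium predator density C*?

C* ≈ 93.4

At the interior fixed point, setting dN/dt = 0 with N > 0 fixes C* = (prey growth rate)/(NC coefficient) — independent of the other coefficients.
With the change, C* = 0.732/0.00784 = 93.4; it falls from 131.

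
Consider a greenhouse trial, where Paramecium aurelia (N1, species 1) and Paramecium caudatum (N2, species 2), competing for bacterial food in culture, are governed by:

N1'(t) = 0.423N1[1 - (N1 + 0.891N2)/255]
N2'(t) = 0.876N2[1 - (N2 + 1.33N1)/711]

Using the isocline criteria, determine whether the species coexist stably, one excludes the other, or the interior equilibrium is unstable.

species 2 excludes species 1

Compare the nullcline intercepts: K1/α12 = 255/0.891 = 286 < K2 = 711; K2/α21 = 711/1.33 = 535 > K1 = 255.
Since the inequalities point opposite ways, species 2 can invade but species 1 cannot.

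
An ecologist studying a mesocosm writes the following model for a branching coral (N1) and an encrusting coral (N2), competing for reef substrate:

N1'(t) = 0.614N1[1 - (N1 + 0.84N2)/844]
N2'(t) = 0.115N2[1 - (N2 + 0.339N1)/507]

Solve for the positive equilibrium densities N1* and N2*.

N1* ≈ 585, N2* ≈ 309

Setting both brackets to zero gives the nullclines N1 + 0.84N2 = 844 and 0.339N1 + N2 = 507.
Substituting N2 = 507 - 0.339N1 into the first: N1(1 - 0.84·0.339) = 844 - 0.84·507.
So N1* = 418/0.715 = 585, and then N2* = 507 - 0.339·585 = 309.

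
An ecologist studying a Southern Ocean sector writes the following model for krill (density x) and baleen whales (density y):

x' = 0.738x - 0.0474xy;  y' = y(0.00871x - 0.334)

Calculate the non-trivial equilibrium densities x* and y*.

Set dy/dt = 0 with y > 0: 0.00871x - 0.334 = 0, so x* = 0.334/0.00871 = 38.3.
Set dx/dt = 0 with x > 0: 0.738 - 0.0474y = 0, so y* = 0.738/0.0474 = 15.6.

x* ≈ 38.3, y* ≈ 15.6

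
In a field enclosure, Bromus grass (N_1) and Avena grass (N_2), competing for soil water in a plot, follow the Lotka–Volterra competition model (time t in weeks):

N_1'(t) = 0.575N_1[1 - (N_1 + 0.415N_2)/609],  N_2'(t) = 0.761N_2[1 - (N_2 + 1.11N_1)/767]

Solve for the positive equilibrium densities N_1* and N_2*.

N_1* ≈ 539, N_2* ≈ 169

Setting both brackets to zero gives the nullclines N_1 + 0.415N_2 = 609 and 1.11N_1 + N_2 = 767.
Substituting N_2 = 767 - 1.11N_1 into the first: N_1(1 - 0.415·1.11) = 609 - 0.415·767.
So N_1* = 291/0.539 = 539, and then N_2* = 767 - 1.11·539 = 169.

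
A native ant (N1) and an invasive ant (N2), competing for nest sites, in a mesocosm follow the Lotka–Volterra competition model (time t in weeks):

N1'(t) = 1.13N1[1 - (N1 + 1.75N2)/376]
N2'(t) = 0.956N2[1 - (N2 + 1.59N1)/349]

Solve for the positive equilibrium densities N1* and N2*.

N1* ≈ 132, N2* ≈ 140

Setting both brackets to zero gives the nullclines N1 + 1.75N2 = 376 and 1.59N1 + N2 = 349.
Substituting N2 = 349 - 1.59N1 into the first: N1(1 - 1.75·1.59) = 376 - 1.75·349.
So N1* = -235/-1.78 = 132, and then N2* = 349 - 1.59·132 = 140.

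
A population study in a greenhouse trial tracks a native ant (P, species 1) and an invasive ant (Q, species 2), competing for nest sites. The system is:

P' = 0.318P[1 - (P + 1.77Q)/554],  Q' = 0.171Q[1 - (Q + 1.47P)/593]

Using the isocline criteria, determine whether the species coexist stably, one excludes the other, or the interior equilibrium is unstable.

unstable coexistence (outcome depends on initial conditions)

Compare the nullcline intercepts: K1/α12 = 554/1.77 = 313 < K2 = 593; K2/α21 = 593/1.47 = 403 < K1 = 554.
Since both are reversed, neither can invade when rare; the interior point is a saddle.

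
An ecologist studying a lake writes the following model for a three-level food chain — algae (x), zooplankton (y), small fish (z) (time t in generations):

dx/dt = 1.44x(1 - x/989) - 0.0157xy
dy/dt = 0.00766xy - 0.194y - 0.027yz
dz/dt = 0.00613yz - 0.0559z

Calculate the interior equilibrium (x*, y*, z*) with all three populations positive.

x* ≈ 891, y* ≈ 9.12, z* ≈ 246

From dz/dt = 0: 0.00613y* = 0.0559, so y* = 9.12.
From dx/dt = 0: 1.44(1 - x*/989) = 0.0157·9.12, giving x* = 989·(1 - 0.0994) = 891.
From dy/dt = 0: 0.00766·891 - 0.194 = 0.027z*, so z* = 6.63/0.027 = 246.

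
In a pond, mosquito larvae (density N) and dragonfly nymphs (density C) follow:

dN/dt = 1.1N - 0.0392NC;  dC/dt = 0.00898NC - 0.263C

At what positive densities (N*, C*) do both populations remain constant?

Set dC/dt = 0 with C > 0: 0.00898N - 0.263 = 0, so N* = 0.263/0.00898 = 29.3.
Set dN/dt = 0 with N > 0: 1.1 - 0.0392C = 0, so C* = 1.1/0.0392 = 28.1.

N* ≈ 29.3, C* ≈ 28.1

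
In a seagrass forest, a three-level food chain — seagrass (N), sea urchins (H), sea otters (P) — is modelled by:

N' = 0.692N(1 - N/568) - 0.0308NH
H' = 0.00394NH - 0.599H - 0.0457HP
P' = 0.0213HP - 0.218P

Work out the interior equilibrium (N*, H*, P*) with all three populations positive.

From dP/dt = 0: 0.0213H* = 0.218, so H* = 10.2.
From dN/dt = 0: 0.692(1 - N*/568) = 0.0308·10.2, giving N* = 568·(1 - 0.456) = 309.
From dH/dt = 0: 0.00394·309 - 0.599 = 0.0457P*, so P* = 0.619/0.0457 = 13.6.

N* ≈ 309, H* ≈ 10.2, P* ≈ 13.6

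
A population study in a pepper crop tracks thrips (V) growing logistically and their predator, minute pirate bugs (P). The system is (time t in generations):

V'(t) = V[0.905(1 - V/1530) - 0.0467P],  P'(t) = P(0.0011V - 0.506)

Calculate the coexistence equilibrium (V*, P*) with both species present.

V* ≈ 460, P* ≈ 13.6

From dP/dt = 0 with P > 0: 0.0011V* = 0.506, so V* = 460.
Substitute into dV/dt = 0: 0.905(1 - 460/1530) = 0.0467P*.
The bracket is 0.699, giving P* = 0.633/0.0467 = 13.6.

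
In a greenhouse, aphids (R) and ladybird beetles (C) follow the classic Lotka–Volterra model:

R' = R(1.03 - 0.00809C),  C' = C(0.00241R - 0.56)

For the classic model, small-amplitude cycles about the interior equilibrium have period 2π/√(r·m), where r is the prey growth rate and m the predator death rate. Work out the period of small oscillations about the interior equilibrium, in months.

Here r = 1.03 and m = 0.56, so r·m = 0.577.
ω = √0.577 = 0.759 per month, hence T = 2π/ω ≈ 8.27 months.

T ≈ 8.27 months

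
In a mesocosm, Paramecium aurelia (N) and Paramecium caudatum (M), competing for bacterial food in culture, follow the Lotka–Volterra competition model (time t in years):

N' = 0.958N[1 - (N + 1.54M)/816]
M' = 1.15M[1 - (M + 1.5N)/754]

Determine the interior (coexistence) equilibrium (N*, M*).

Setting both brackets to zero gives the nullclines N + 1.54M = 816 and 1.5N + M = 754.
Substituting M = 754 - 1.5N into the first: N(1 - 1.54·1.5) = 816 - 1.54·754.
So N* = -345/-1.31 = 263, and then M* = 754 - 1.5·263 = 359.

N* ≈ 263, M* ≈ 359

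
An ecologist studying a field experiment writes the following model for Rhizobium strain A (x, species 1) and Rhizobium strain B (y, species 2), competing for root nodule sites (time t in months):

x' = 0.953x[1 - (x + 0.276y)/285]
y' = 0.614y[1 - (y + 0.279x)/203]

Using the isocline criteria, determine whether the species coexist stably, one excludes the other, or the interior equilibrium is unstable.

stable coexistence

Compare the nullcline intercepts: K1/α12 = 285/0.276 = 1030 > K2 = 203; K2/α21 = 203/0.279 = 728 > K1 = 285.
Since both inequalities hold, each species can invade when rare, so the interior equilibrium is stable.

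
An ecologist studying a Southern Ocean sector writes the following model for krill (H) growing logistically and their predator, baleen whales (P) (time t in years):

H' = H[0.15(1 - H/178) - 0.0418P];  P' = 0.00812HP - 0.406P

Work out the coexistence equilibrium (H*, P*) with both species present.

From dP/dt = 0 with P > 0: 0.00812H* = 0.406, so H* = 50.
Substitute into dH/dt = 0: 0.15(1 - 50/178) = 0.0418P*.
The bracket is 0.719, giving P* = 0.108/0.0418 = 2.58.

H* ≈ 50, P* ≈ 2.58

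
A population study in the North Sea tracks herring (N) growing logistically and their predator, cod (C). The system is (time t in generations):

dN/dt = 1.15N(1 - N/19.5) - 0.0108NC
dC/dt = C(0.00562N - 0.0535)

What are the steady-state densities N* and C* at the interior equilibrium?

N* ≈ 9.52, C* ≈ 54.5

From dC/dt = 0 with C > 0: 0.00562N* = 0.0535, so N* = 9.52.
Substitute into dN/dt = 0: 1.15(1 - 9.52/19.5) = 0.0108C*.
The bracket is 0.512, giving C* = 0.589/0.0108 = 54.5.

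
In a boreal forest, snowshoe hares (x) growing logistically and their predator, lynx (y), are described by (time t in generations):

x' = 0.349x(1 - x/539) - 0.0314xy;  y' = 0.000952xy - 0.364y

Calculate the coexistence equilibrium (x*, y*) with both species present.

From dy/dt = 0 with y > 0: 0.000952x* = 0.364, so x* = 382.
Substitute into dx/dt = 0: 0.349(1 - 382/539) = 0.0314y*.
The bracket is 0.291, giving y* = 0.101/0.0314 = 3.23.

x* ≈ 382, y* ≈ 3.23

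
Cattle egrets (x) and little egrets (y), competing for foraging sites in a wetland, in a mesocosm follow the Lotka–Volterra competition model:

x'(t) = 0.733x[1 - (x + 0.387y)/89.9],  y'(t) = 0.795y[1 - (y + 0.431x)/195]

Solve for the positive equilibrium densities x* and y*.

x* ≈ 17.3, y* ≈ 188

Setting both brackets to zero gives the nullclines x + 0.387y = 89.9 and 0.431x + y = 195.
Substituting y = 195 - 0.431x into the first: x(1 - 0.387·0.431) = 89.9 - 0.387·195.
So x* = 14.4/0.833 = 17.3, and then y* = 195 - 0.431·17.3 = 188.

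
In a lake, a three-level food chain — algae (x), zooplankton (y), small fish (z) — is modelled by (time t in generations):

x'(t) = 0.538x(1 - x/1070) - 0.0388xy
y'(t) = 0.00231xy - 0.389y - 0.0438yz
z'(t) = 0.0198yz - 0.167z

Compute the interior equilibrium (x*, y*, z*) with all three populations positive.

x* ≈ 419, y* ≈ 8.43, z* ≈ 13.2

From dz/dt = 0: 0.0198y* = 0.167, so y* = 8.43.
From dx/dt = 0: 0.538(1 - x*/1070) = 0.0388·8.43, giving x* = 1070·(1 - 0.608) = 419.
From dy/dt = 0: 0.00231·419 - 0.389 = 0.0438z*, so z* = 0.579/0.0438 = 13.2.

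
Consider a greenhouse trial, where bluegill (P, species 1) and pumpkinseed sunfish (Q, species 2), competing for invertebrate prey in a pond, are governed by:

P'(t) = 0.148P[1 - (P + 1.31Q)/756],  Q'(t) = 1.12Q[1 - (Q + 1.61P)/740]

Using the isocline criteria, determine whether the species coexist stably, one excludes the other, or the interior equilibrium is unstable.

unstable coexistence (outcome depends on initial conditions)

Compare the nullcline intercepts: K1/α12 = 756/1.31 = 577 < K2 = 740; K2/α21 = 740/1.61 = 460 < K1 = 756.
Since both are reversed, neither can invade when rare; the interior point is a saddle.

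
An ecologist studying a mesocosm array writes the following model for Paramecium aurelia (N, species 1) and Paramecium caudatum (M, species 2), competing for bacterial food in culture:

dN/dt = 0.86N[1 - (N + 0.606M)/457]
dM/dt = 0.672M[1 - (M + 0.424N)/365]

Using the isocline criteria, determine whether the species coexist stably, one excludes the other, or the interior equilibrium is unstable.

Compare the nullcline intercepts: K1/α12 = 457/0.606 = 754 > K2 = 365; K2/α21 = 365/0.424 = 861 > K1 = 457.
Since both inequalities hold, each species can invade when rare, so the interior equilibrium is stable.

stable coexistence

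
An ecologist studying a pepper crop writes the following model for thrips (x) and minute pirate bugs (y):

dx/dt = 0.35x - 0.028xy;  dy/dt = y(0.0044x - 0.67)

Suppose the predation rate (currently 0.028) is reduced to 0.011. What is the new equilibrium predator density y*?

y* ≈ 31.8

At the interior fixed point, setting dx/dt = 0 with x > 0 fixes y* = (prey growth rate)/(xy coefficient) — independent of the other coefficients.
With the change, y* = 0.35/0.011 = 31.8; it rises from 12.5.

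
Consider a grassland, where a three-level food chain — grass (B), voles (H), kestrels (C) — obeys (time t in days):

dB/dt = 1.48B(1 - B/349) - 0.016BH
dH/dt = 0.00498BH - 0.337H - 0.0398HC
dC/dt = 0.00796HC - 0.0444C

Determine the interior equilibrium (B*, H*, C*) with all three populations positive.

B* ≈ 328, H* ≈ 5.58, C* ≈ 32.6

From dC/dt = 0: 0.00796H* = 0.0444, so H* = 5.58.
From dB/dt = 0: 1.48(1 - B*/349) = 0.016·5.58, giving B* = 349·(1 - 0.0603) = 328.
From dH/dt = 0: 0.00498·328 - 0.337 = 0.0398C*, so C* = 1.3/0.0398 = 32.6.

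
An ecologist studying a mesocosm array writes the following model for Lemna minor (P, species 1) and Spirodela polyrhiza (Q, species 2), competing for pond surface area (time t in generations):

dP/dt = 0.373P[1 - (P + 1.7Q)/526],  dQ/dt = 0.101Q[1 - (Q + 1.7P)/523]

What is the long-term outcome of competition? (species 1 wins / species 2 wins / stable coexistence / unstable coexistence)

unstable coexistence (outcome depends on initial conditions)

Compare the nullcline intercepts: K1/α12 = 526/1.7 = 309 < K2 = 523; K2/α21 = 523/1.7 = 308 < K1 = 526.
Since both are reversed, neither can invade when rare; the interior point is a saddle.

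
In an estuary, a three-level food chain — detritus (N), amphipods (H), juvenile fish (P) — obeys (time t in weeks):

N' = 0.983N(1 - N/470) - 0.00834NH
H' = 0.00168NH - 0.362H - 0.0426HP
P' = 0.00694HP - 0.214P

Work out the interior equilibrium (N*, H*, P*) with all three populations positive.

N* ≈ 347, H* ≈ 30.8, P* ≈ 5.19

From dP/dt = 0: 0.00694H* = 0.214, so H* = 30.8.
From dN/dt = 0: 0.983(1 - N*/470) = 0.00834·30.8, giving N* = 470·(1 - 0.262) = 347.
From dH/dt = 0: 0.00168·347 - 0.362 = 0.0426P*, so P* = 0.221/0.0426 = 5.19.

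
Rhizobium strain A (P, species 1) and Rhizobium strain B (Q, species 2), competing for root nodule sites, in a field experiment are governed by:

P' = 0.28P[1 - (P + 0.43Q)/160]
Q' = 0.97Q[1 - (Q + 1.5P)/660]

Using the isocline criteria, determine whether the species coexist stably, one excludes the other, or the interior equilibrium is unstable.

species 2 excludes species 1

Compare the nullcline intercepts: K1/α12 = 160/0.43 = 372 < K2 = 660; K2/α21 = 660/1.5 = 440 > K1 = 160.
Since the inequalities point opposite ways, species 2 can invade but species 1 cannot.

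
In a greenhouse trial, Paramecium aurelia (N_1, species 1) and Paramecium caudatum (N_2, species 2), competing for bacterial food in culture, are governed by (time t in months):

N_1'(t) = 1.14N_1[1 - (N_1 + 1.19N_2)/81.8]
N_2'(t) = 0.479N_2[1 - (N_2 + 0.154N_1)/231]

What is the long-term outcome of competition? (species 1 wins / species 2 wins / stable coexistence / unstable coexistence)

Compare the nullcline intercepts: K1/α12 = 81.8/1.19 = 68.7 < K2 = 231; K2/α21 = 231/0.154 = 1500 > K1 = 81.8.
Since the inequalities point opposite ways, species 2 can invade but species 1 cannot.

species 2 excludes species 1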